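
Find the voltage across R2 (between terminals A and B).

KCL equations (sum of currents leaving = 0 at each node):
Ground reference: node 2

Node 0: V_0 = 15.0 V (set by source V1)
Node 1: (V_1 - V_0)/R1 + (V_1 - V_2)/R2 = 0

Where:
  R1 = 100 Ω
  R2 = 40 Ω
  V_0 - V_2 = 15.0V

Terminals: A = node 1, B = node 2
R1 and R2 are in series across V1 (node 0 → node 1 → node 2), and the output A–B is taken across R2, so this is a voltage divider.
Series current: I = V1/(R1 + R2) = 15/(100 + 40) = 15/140 = 0.1071 A
V_R2 = I × R2 = V1 × R2/(R1 + R2) = 15 × 40/140 = 4.286 V

Final answer: 4.286 V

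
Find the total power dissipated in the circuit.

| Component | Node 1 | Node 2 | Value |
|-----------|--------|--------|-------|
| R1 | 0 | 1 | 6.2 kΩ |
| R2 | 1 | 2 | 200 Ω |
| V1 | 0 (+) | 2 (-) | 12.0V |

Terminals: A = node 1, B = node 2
Nodal analysis, taking node 2 as the 0 V reference.
Source V1 fixes V_0 = 12 V.
KCL at each unknown node (sum of currents leaving = 0; resistances in Ω):
  Node 1: (V_1 - 12)/6200 + (V_1 - 0)/200 = 0
Collecting terms: 0.005161 × V_1 = 0.001935  =>  V_1 = 0.375 V
Power in each resistor, P = (ΔV)²/R:
  P_R1 = (12 - 0.375)²/6200 = 0.0218 W
  P_R2 = (0.375 - 0)²/200 = 0.0007031 W
P_total = P_R1 + P_R2 = 0.0225 W

Final answer: 0.0225 W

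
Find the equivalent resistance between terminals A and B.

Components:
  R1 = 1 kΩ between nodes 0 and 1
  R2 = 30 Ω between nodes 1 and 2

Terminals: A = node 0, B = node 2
Reduce the network between node 0 (A) and node 2 (B) by series/parallel combination:
  Rs1 = R1 + R2 (series, joined only at node 1) = 1000 + 30 = 1030 Ω
R_eq = 1.03 kΩ

Final answer: 1.03 kΩ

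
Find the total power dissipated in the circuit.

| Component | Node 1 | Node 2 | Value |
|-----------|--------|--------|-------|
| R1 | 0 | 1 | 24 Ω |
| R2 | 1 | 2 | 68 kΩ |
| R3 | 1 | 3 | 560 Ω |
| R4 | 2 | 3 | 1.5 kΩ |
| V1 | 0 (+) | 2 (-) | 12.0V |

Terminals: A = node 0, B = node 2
Nodal analysis, taking node 2 as the 0 V reference.
Source V1 fixes V_0 = 12 V.
KCL at each unknown node (sum of currents leaving = 0; resistances in Ω):
  Node 1: (V_1 - 12)/24 + (V_1 - 0)/68000 + (V_1 - V_3)/560 = 0
  Node 3: (V_3 - V_1)/560 + (V_3 - 0)/1500 = 0
Collecting terms (coefficients in siemens):
  0.04347·V_1 - 0.001786·V_3 = 0.5
  0.002452·V_3 - 0.001786·V_1 = 0
Determinant D = (0.04347)(0.002452) - (-0.001786)(-0.001786) = 0.0001034
V_1 = [(0.5)(0.002452) - (-0.001786)(0)]/D = 11.86 V
V_3 = [(0.04347)(0) - (0.5)(-0.001786)]/D = 8.634 V
Power in each resistor, P = (ΔV)²/R:
  P_R1 = (12 - 11.86)²/24 = 0.0008441 W
  P_R2 = (11.86 - 0)²/68000 = 0.002068 W
  P_R3 = (11.86 - 8.634)²/560 = 0.01855 W
  P_R4 = (0 - 8.634)²/1500 = 0.0497 W
P_total = P_R1 + P_R2 + P_R3 + P_R4 = 0.07117 W

Final answer: 0.07117 W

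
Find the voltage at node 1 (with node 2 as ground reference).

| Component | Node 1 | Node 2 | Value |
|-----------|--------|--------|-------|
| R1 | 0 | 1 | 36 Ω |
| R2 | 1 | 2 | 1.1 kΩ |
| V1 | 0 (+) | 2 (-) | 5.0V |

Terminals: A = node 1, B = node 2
Nodal analysis, taking node 2 as the 0 V reference.
Source V1 fixes V_0 = 5 V.
KCL at each unknown node (sum of currents leaving = 0; resistances in Ω):
  Node 1: (V_1 - 5)/36 + (V_1 - 0)/1100 = 0
Collecting terms: 0.02869 × V_1 = 0.1389  =>  V_1 = 4.842 V
The requested potential is V_1 = 4.842 V.

Final answer: V_1 = 4.842 V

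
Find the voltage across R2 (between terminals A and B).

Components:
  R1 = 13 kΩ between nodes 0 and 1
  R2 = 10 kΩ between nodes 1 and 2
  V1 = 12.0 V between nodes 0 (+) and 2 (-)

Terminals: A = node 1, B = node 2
R1 and R2 are in series across V1 (node 0 → node 1 → node 2), and the output A–B is taken across R2, so this is a voltage divider.
Series current: I = V1/(R1 + R2) = 12/(13000 + 10000) = 12/23000 = 0.0005217 A
V_R2 = I × R2 = V1 × R2/(R1 + R2) = 12 × 10000/23000 = 5.217 V

Final answer: 5.217 V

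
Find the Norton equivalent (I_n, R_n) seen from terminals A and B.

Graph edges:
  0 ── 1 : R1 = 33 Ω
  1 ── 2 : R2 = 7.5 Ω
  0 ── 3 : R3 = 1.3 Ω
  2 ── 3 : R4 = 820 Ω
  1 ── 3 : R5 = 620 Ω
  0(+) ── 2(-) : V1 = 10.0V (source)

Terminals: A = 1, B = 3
Find the Thévenin equivalent first; then I_n = V_th/R_th and R_n = R_th.
Step 1 — V_th is the open-circuit voltage V_A - V_B (nothing connected across the terminals).
Nodal analysis, taking node 2 as the 0 V reference.
Source V1 fixes V_0 = 10 V.
KCL at each unknown node (sum of currents leaving = 0; resistances in Ω):
  Node 1: (V_1 - 10)/33 + (V_1 - 0)/7.5 + (V_1 - V_3)/620 = 0
  Node 3: (V_3 - 10)/1.3 + (V_3 - 0)/820 + (V_3 - V_1)/620 = 0
Collecting terms (coefficients in siemens):
  0.1652·V_1 - 0.001613·V_3 = 0.303
  0.7721·V_3 - 0.001613·V_1 = 7.692
Determinant D = (0.1652)(0.7721) - (-0.001613)(-0.001613) = 0.1276
V_1 = [(0.303)(0.7721) - (-0.001613)(7.692)]/D = 1.931 V
V_3 = [(0.1652)(7.692) - (0.303)(-0.001613)]/D = 9.967 V
V_th = V_1 - V_3 = 1.931 - 9.967 = -8.036 V
Step 2 — R_th: zero the source — replace V1 by a short circuit (node 2 merges into node 0) — and find the resistance seen between A (node 1) and B (node 3).
Reduce the network between node 1 (A) and node 3 (B) by series/parallel combination:
  Rp1 = R1 ‖ R2 (parallel, both between nodes 0 and 1) = 1/(1/33 + 1/7.5) = 6.111 Ω
  Rp2 = R3 ‖ R4 (parallel, both between nodes 0 and 3) = 1/(1/1.3 + 1/820) = 1.298 Ω
  Rs1 = Rp1 + Rp2 (series, joined only at node 0) = 6.111 + 1.298 = 7.409 Ω
  Rp3 = R5 ‖ Rs1 (parallel, both between nodes 1 and 3) = 1/(1/620 + 1/7.409) = 7.322 Ω
R_th = 7.322 Ω
I_n = V_th/R_th = -8.036/7.322 = -1.098 A, and R_n = R_th = 7.322 Ω

Final answer: I_n = -1.098 A, R_n = 7.322 Ω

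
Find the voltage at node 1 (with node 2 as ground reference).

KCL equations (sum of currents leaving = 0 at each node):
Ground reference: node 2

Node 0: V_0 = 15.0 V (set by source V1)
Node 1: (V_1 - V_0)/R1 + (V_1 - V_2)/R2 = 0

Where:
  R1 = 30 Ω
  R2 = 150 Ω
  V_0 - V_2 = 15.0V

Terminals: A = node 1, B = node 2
Nodal analysis, taking node 2 as the 0 V reference.
Source V1 fixes V_0 = 15 V.
KCL at each unknown node (sum of currents leaving = 0; resistances in Ω):
  Node 1: (V_1 - 15)/30 + (V_1 - 0)/150 = 0
Collecting terms: 0.04 × V_1 = 0.5  =>  V_1 = 12.5 V
The requested potential is V_1 = 12.5 V.

Final answer: V_1 = 12.5 V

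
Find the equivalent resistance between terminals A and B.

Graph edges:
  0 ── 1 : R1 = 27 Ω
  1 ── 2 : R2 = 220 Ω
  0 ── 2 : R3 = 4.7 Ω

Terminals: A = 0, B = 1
Reduce the network between node 0 (A) and node 1 (B) by series/parallel combination:
  Rs1 = R3 + R2 (series, joined only at node 2) = 4.7 + 220 = 224.7 Ω
  Rp1 = R1 ‖ Rs1 (parallel, both between nodes 0 and 1) = 1/(1/27 + 1/224.7) = 24.1 Ω
R_eq = 24.1 Ω

Final answer: 24.1 Ω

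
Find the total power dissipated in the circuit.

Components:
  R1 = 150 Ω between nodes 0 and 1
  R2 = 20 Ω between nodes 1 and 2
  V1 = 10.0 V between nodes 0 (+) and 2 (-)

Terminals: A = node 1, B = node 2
Nodal analysis, taking node 2 as the 0 V reference.
Source V1 fixes V_0 = 10 V.
KCL at each unknown node (sum of currents leaving = 0; resistances in Ω):
  Node 1: (V_1 - 10)/150 + (V_1 - 0)/20 = 0
Collecting terms: 0.05667 × V_1 = 0.06667  =>  V_1 = 1.176 V
Power in each resistor, P = (ΔV)²/R:
  P_R1 = (10 - 1.176)²/150 = 0.519 W
  P_R2 = (1.176 - 0)²/20 = 0.0692 W
P_total = P_R1 + P_R2 = 0.5882 W

Final answer: 0.5882 W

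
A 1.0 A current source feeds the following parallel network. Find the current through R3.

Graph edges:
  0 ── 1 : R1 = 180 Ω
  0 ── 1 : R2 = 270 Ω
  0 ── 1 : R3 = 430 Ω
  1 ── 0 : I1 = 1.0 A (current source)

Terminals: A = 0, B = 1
All resistors sit directly between nodes 0 and 1, so they are in parallel and share one voltage V; the full source current 1 A splits among them.
1/R_par = 1/180 + 1/270 + 1/430 = 0.01158 S  =>  R_par = 86.32 Ω
V = I × R_par = 1 × 86.32 = 86.32 V
I_R3 = V/R3 = 86.32/430 = 0.2007 A

Final answer: 0.2007 A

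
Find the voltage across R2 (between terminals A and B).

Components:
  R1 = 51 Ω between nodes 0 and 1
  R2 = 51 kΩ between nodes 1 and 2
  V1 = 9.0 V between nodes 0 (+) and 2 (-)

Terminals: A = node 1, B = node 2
R1 and R2 are in series across V1 (node 0 → node 1 → node 2), and the output A–B is taken across R2, so this is a voltage divider.
Series current: I = V1/(R1 + R2) = 9/(51 + 51000) = 9/51050 = 0.0001763 A
V_R2 = I × R2 = V1 × R2/(R1 + R2) = 9 × 51000/51050 = 8.991 V

Final answer: 8.991 V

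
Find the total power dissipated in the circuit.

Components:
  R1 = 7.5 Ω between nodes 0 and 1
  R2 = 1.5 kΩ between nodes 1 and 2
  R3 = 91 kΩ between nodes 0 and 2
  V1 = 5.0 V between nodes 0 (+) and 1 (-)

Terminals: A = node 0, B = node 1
Nodal analysis, taking node 1 as the 0 V reference.
Source V1 fixes V_0 = 5 V.
KCL at each unknown node (sum of currents leaving = 0; resistances in Ω):
  Node 2: (V_2 - 0)/1500 + (V_2 - 5)/91000 = 0
Collecting terms: 0.0006777 × V_2 = 0.00005495  =>  V_2 = 0.08108 V
Power in each resistor, P = (ΔV)²/R:
  P_R1 = (5 - 0)²/7.5 = 3.333 W
  P_R2 = (0 - 0.08108)²/1500 = 0.000004383 W
  P_R3 = (5 - 0.08108)²/91000 = 0.0002659 W
P_total = P_R1 + P_R2 + P_R3 = 3.334 W

Final answer: 3.334 W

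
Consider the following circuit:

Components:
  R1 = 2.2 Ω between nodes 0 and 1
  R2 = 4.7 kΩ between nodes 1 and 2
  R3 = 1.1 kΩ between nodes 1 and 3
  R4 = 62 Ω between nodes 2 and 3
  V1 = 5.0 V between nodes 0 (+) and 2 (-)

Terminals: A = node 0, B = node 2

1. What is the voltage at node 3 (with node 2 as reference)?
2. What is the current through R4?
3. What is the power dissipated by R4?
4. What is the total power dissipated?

Nodal analysis, taking node 2 as the 0 V reference.
Source V1 fixes V_0 = 5 V.
KCL at each unknown node (sum of currents leaving = 0; resistances in Ω):
  Node 1: (V_1 - 5)/2.2 + (V_1 - 0)/4700 + (V_1 - V_3)/1100 = 0
  Node 3: (V_3 - V_1)/1100 + (V_3 - 0)/62 = 0
Collecting terms (coefficients in siemens):
  0.4557·V_1 - 0.0009091·V_3 = 2.273
  0.01704·V_3 - 0.0009091·V_1 = 0
Determinant D = (0.4557)(0.01704) - (-0.0009091)(-0.0009091) = 0.007763
V_1 = [(2.273)(0.01704) - (-0.0009091)(0)]/D = 4.988 V
V_3 = [(0.4557)(0) - (2.273)(-0.0009091)]/D = 0.2662 V
Part 1:
  Read off the nodal solution: V_3 = 0.2662 V
Part 2:
  I_R4 = (V_2 - V_3)/R4 = (0 - 0.2662)/62 = -0.004293 A
  Magnitude: I_R4 = 0.004293 A
Part 3:
  I_R4 = (V_2 - V_3)/R4 = (0 - 0.2662)/62 = -0.004293 A
  P_R4 = I_R4² × R4 = (-0.004293)² × 62 = 0.001143 W
Part 4:
  Power in each resistor, P = (ΔV)²/R:
    P_R1 = (5 - 4.988)²/2.2 = 0.00006307 W
    P_R2 = (4.988 - 0)²/4700 = 0.005294 W
    P_R3 = (4.988 - 0.2662)²/1100 = 0.02027 W
    P_R4 = (0 - 0.2662)²/62 = 0.001143 W
  P_total = P_R1 + P_R2 + P_R3 + P_R4 = 0.02677 W

Final answers:
1. V_3 = 0.2662 V
2. I_R4 = 0.004293 A
3. P_R4 = 0.001143 W
4. P_total = 0.02677 W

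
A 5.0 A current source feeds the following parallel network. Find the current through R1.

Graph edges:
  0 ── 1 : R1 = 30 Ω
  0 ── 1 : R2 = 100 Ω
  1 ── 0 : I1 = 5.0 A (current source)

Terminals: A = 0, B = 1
All resistors sit directly between nodes 0 and 1, so they are in parallel and share one voltage V; the full source current 5 A splits among them.
1/R_par = 1/30 + 1/100 = 0.04333 S  =>  R_par = 23.08 Ω
V = I × R_par = 5 × 23.08 = 115.4 V
I_R1 = V/R1 = 115.4/30 = 3.846 A

Final answer: 3.846 A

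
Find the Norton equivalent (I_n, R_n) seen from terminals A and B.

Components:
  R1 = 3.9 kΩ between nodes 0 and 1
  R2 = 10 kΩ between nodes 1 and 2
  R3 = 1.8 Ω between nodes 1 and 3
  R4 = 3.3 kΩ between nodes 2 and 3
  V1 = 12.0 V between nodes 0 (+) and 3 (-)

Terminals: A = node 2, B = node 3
Find the Thévenin equivalent first; then I_n = V_th/R_th and R_n = R_th.
Step 1 — V_th is the open-circuit voltage V_A - V_B (nothing connected across the terminals).
Nodal analysis, taking node 3 as the 0 V reference.
Source V1 fixes V_0 = 12 V.
KCL at each unknown node (sum of currents leaving = 0; resistances in Ω):
  Node 1: (V_1 - 12)/3900 + (V_1 - V_2)/10000 + (V_1 - 0)/1.8 = 0
  Node 2: (V_2 - V_1)/10000 + (V_2 - 0)/3300 = 0
Collecting terms (coefficients in siemens):
  0.5559·V_1 - 0.0001·V_2 = 0.003077
  0.000403·V_2 - 0.0001·V_1 = 0
Determinant D = (0.5559)(0.000403) - (-0.0001)(-0.0001) = 0.000224
V_1 = [(0.003077)(0.000403) - (-0.0001)(0)]/D = 0.005535 V
V_2 = [(0.5559)(0) - (0.003077)(-0.0001)]/D = 0.001373 V
V_th = V_2 - V_3 = 0.001373 - 0 = 0.001373 V
Step 2 — R_th: zero the source — replace V1 by a short circuit (node 3 merges into node 0) — and find the resistance seen between A (node 2) and B (node 0).
Reduce the network between node 2 (A) and node 0 (B) by series/parallel combination:
  Rp1 = R1 ‖ R3 (parallel, both between nodes 0 and 1) = 1/(1/3900 + 1/1.8) = 1.799 Ω
  Rs1 = R2 + Rp1 (series, joined only at node 1) = 10000 + 1.799 = 10000 Ω
  Rp2 = R4 ‖ Rs1 (parallel, both between nodes 0 and 2) = 1/(1/3300 + 1/10000) = 2481 Ω
R_th = 2.481 kΩ
I_n = V_th/R_th = 0.001373/2481 = 0.0000005535 A, and R_n = R_th = 2.481 kΩ

Final answer: I_n = 5.535e-07 A, R_n = 2.481 kΩ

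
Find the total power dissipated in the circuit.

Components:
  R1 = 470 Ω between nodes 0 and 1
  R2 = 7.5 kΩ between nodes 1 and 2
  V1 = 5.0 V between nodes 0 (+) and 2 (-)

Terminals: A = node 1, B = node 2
Nodal analysis, taking node 2 as the 0 V reference.
Source V1 fixes V_0 = 5 V.
KCL at each unknown node (sum of currents leaving = 0; resistances in Ω):
  Node 1: (V_1 - 5)/470 + (V_1 - 0)/7500 = 0
Collecting terms: 0.002261 × V_1 = 0.01064  =>  V_1 = 4.705 V
Power in each resistor, P = (ΔV)²/R:
  P_R1 = (5 - 4.705)²/470 = 0.000185 W
  P_R2 = (4.705 - 0)²/7500 = 0.002952 W
P_total = P_R1 + P_R2 = 0.003137 W

Final answer: 0.003137 W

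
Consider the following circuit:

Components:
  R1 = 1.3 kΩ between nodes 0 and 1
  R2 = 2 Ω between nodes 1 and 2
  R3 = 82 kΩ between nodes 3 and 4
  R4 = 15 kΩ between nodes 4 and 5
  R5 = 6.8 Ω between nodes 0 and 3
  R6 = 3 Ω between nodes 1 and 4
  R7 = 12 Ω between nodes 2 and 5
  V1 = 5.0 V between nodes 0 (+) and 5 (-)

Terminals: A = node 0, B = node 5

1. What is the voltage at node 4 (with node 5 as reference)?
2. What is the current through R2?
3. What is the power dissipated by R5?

Nodal analysis, taking node 5 as the 0 V reference.
Source V1 fixes V_0 = 5 V.
KCL at each unknown node (sum of currents leaving = 0; resistances in Ω):
  Node 1: (V_1 - 5)/1300 + (V_1 - V_2)/2 + (V_1 - V_4)/3 = 0
  Node 2: (V_2 - V_1)/2 + (V_2 - 0)/12 = 0
  Node 3: (V_3 - V_4)/82000 + (V_3 - 5)/6.8 = 0
  Node 4: (V_4 - V_3)/82000 + (V_4 - 0)/15000 + (V_4 - V_1)/3 = 0
Collecting terms (coefficients in siemens):
  0.8341·V_1 - 0.5·V_2 - 0.3333·V_4 = 0.003846
  0.5833·V_2 - 0.5·V_1 = 0
  0.1471·V_3 - 0.0000122·V_4 = 0.7353
  0.3334·V_4 - 0.3333·V_1 - 0.0000122·V_3 = 0
Solving these 4 simultaneous equations (Gaussian elimination) gives:
  V_1 = 0.05406 V, V_2 = 0.04634 V, V_3 = 5 V, V_4 = 0.05423 V
Part 1:
  Read off the nodal solution: V_4 = 0.05423 V
Part 2:
  I_R2 = (V_1 - V_2)/R2 = (0.05406 - 0.04634)/2 = 0.003861 A
  Magnitude: I_R2 = 0.003861 A
Part 3:
  I_R5 = (V_0 - V_3)/R5 = (5 - 5)/6.8 = 0.00006031 A
  P_R5 = I_R5² × R5 = (0.00006031)² × 6.8 = 0.00000002473 W

Final answers:
1. V_4 = 0.05423 V
2. I_R2 = 0.003861 A
3. P_R5 = 2.473e-08 W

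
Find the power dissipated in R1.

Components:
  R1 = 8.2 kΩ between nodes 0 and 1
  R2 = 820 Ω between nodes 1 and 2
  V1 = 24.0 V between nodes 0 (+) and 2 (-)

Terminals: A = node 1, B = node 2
Nodal analysis, taking node 2 as the 0 V reference.
Source V1 fixes V_0 = 24 V.
KCL at each unknown node (sum of currents leaving = 0; resistances in Ω):
  Node 1: (V_1 - 24)/8200 + (V_1 - 0)/820 = 0
Collecting terms: 0.001341 × V_1 = 0.002927  =>  V_1 = 2.182 V
I_R1 = (V_0 - V_1)/R1 = (24 - 2.182)/8200 = 0.002661 A
P_R1 = I_R1² × R1 = (0.002661)² × 8200 = 0.05805 W

Final answer: 0.05805 W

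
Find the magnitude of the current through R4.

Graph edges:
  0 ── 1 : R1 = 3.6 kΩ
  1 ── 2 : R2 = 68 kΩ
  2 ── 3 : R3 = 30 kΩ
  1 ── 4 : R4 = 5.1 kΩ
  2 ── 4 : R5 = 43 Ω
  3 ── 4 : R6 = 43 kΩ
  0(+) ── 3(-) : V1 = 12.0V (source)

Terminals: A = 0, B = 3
Nodal analysis, taking node 3 as the 0 V reference.
Source V1 fixes V_0 = 12 V.
KCL at each unknown node (sum of currents leaving = 0; resistances in Ω):
  Node 1: (V_1 - 12)/3600 + (V_1 - V_2)/68000 + (V_1 - V_4)/5100 = 0
  Node 2: (V_2 - V_1)/68000 + (V_2 - 0)/30000 + (V_2 - V_4)/43 = 0
  Node 4: (V_4 - V_1)/5100 + (V_4 - V_2)/43 + (V_4 - 0)/43000 = 0
Collecting terms (coefficients in siemens):
  0.0004886·V_1 - 0.00001471·V_2 - 0.0001961·V_4 = 0.003333
  0.0233·V_2 - 0.00001471·V_1 - 0.02326·V_4 = 0
  0.02348·V_4 - 0.0001961·V_1 - 0.02326·V_2 = 0
Solving these 3 simultaneous equations (Gaussian elimination) gives:
  V_1 = 10.34 V, V_2 = 8.143 V, V_4 = 8.154 V
I_R4 = (V_1 - V_4)/R4 = (10.34 - 8.154)/5100 = 0.0004288 A
|I_R4| = 0.0004288 A

Final answer: |I_R4| = 0.0004288 A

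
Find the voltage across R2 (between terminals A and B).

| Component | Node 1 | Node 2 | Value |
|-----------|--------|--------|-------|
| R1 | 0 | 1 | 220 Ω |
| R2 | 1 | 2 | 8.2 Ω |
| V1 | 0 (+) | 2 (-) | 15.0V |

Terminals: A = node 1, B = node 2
R1 and R2 are in series across V1 (node 0 → node 1 → node 2), and the output A–B is taken across R2, so this is a voltage divider.
Series current: I = V1/(R1 + R2) = 15/(220 + 8.2) = 15/228.2 = 0.06573 A
V_R2 = I × R2 = V1 × R2/(R1 + R2) = 15 × 8.2/228.2 = 0.539 V

Final answer: 0.539 V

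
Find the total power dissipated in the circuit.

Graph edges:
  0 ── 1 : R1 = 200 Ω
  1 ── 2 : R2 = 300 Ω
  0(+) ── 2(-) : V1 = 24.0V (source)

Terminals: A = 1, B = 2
Nodal analysis, taking node 2 as the 0 V reference.
Source V1 fixes V_0 = 24 V.
KCL at each unknown node (sum of currents leaving = 0; resistances in Ω):
  Node 1: (V_1 - 24)/200 + (V_1 - 0)/300 = 0
Collecting terms: 0.008333 × V_1 = 0.12  =>  V_1 = 14.4 V
Power in each resistor, P = (ΔV)²/R:
  P_R1 = (24 - 14.4)²/200 = 0.4608 W
  P_R2 = (14.4 - 0)²/300 = 0.6912 W
P_total = P_R1 + P_R2 = 1.152 W

Final answer: 1.152 W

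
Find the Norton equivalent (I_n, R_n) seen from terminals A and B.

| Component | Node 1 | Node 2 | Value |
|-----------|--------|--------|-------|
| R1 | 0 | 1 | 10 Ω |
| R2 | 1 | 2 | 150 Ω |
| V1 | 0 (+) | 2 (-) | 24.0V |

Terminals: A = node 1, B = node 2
Find the Thévenin equivalent first; then I_n = V_th/R_th and R_n = R_th.
Step 1 — V_th is the open-circuit voltage V_A - V_B (nothing connected across the terminals).
Nodal analysis, taking node 2 as the 0 V reference.
Source V1 fixes V_0 = 24 V.
KCL at each unknown node (sum of currents leaving = 0; resistances in Ω):
  Node 1: (V_1 - 24)/10 + (V_1 - 0)/150 = 0
Collecting terms: 0.1067 × V_1 = 2.4  =>  V_1 = 22.5 V
V_th = V_1 - V_2 = 22.5 - 0 = 22.5 V
Step 2 — R_th: zero the source — replace V1 by a short circuit (node 2 merges into node 0) — and find the resistance seen between A (node 1) and B (node 0).
Reduce the network between node 1 (A) and node 0 (B) by series/parallel combination:
  Rp1 = R1 ‖ R2 (parallel, both between nodes 0 and 1) = 1/(1/10 + 1/150) = 9.375 Ω
R_th = 9.375 Ω
I_n = V_th/R_th = 22.5/9.375 = 2.4 A, and R_n = R_th = 9.375 Ω

Final answer: I_n = 2.4 A, R_n = 9.375 Ω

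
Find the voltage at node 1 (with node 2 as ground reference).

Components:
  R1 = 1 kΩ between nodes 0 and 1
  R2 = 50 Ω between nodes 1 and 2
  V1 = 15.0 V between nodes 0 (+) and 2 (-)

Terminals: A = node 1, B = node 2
Nodal analysis, taking node 2 as the 0 V reference.
Source V1 fixes V_0 = 15 V.
KCL at each unknown node (sum of currents leaving = 0; resistances in Ω):
  Node 1: (V_1 - 15)/1000 + (V_1 - 0)/50 = 0
Collecting terms: 0.021 × V_1 = 0.015  =>  V_1 = 0.7143 V
The requested potential is V_1 = 0.7143 V.

Final answer: V_1 = 0.7143 V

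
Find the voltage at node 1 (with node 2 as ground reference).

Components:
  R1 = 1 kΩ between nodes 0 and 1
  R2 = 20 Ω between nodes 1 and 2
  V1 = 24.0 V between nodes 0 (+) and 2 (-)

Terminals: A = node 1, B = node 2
Nodal analysis, taking node 2 as the 0 V reference.
Source V1 fixes V_0 = 24 V.
KCL at each unknown node (sum of currents leaving = 0; resistances in Ω):
  Node 1: (V_1 - 24)/1000 + (V_1 - 0)/20 = 0
Collecting terms: 0.051 × V_1 = 0.024  =>  V_1 = 0.4706 V
The requested potential is V_1 = 0.4706 V.

Final answer: V_1 = 0.4706 V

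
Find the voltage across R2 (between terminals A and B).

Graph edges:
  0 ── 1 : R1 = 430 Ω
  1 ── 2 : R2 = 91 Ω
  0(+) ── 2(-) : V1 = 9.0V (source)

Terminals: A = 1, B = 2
R1 and R2 are in series across V1 (node 0 → node 1 → node 2), and the output A–B is taken across R2, so this is a voltage divider.
Series current: I = V1/(R1 + R2) = 9/(430 + 91) = 9/521 = 0.01727 A
V_R2 = I × R2 = V1 × R2/(R1 + R2) = 9 × 91/521 = 1.572 V

Final answer: 1.572 V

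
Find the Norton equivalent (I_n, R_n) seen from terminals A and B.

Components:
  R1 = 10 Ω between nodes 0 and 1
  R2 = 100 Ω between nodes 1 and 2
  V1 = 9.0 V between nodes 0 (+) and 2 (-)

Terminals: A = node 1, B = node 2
Find the Thévenin equivalent first; then I_n = V_th/R_th and R_n = R_th.
Step 1 — V_th is the open-circuit voltage V_A - V_B (nothing connected across the terminals).
Nodal analysis, taking node 2 as the 0 V reference.
Source V1 fixes V_0 = 9 V.
KCL at each unknown node (sum of currents leaving = 0; resistances in Ω):
  Node 1: (V_1 - 9)/10 + (V_1 - 0)/100 = 0
Collecting terms: 0.11 × V_1 = 0.9  =>  V_1 = 8.182 V
V_th = V_1 - V_2 = 8.182 - 0 = 8.182 V
Step 2 — R_th: zero the source — replace V1 by a short circuit (node 2 merges into node 0) — and find the resistance seen between A (node 1) and B (node 0).
Reduce the network between node 1 (A) and node 0 (B) by series/parallel combination:
  Rp1 = R1 ‖ R2 (parallel, both between nodes 0 and 1) = 1/(1/10 + 1/100) = 9.091 Ω
R_th = 9.091 Ω
I_n = V_th/R_th = 8.182/9.091 = 0.9 A, and R_n = R_th = 9.091 Ω

Final answer: I_n = 0.9 A, R_n = 9.091 Ω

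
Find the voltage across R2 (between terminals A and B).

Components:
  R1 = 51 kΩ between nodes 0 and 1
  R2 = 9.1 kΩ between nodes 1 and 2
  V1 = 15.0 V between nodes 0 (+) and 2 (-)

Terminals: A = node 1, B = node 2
R1 and R2 are in series across V1 (node 0 → node 1 → node 2), and the output A–B is taken across R2, so this is a voltage divider.
Series current: I = V1/(R1 + R2) = 15/(51000 + 9100) = 15/60100 = 0.0002496 A
V_R2 = I × R2 = V1 × R2/(R1 + R2) = 15 × 9100/60100 = 2.271 V

Final answer: 2.271 V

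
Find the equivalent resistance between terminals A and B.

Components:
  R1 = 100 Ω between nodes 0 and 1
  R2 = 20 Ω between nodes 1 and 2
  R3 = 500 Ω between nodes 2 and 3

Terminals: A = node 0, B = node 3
Reduce the network between node 0 (A) and node 3 (B) by series/parallel combination:
  Rs1 = R1 + R2 (series, joined only at node 1) = 100 + 20 = 120 Ω
  Rs2 = R3 + Rs1 (series, joined only at node 2) = 500 + 120 = 620 Ω
R_eq = 620 Ω

Final answer: 620 Ω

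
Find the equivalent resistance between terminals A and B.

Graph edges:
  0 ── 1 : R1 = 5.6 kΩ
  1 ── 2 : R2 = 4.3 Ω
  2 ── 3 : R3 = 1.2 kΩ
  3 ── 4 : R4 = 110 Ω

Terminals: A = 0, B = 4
Reduce the network between node 0 (A) and node 4 (B) by series/parallel combination:
  Rs1 = R1 + R2 (series, joined only at node 1) = 5600 + 4.3 = 5604 Ω
  Rs2 = R3 + Rs1 (series, joined only at node 2) = 1200 + 5604 = 6804 Ω
  Rs3 = R4 + Rs2 (series, joined only at node 3) = 110 + 6804 = 6914 Ω
R_eq = 6.914 kΩ

Final answer: 6.914 kΩ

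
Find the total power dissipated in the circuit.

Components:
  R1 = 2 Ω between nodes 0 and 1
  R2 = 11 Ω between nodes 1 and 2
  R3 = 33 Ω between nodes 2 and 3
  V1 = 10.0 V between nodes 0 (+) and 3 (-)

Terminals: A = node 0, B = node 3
Nodal analysis, taking node 3 as the 0 V reference.
Source V1 fixes V_0 = 10 V.
KCL at each unknown node (sum of currents leaving = 0; resistances in Ω):
  Node 1: (V_1 - 10)/2 + (V_1 - V_2)/11 = 0
  Node 2: (V_2 - V_1)/11 + (V_2 - 0)/33 = 0
Collecting terms (coefficients in siemens):
  0.5909·V_1 - 0.09091·V_2 = 5
  0.1212·V_2 - 0.09091·V_1 = 0
Determinant D = (0.5909)(0.1212) - (-0.09091)(-0.09091) = 0.06336
V_1 = [(5)(0.1212) - (-0.09091)(0)]/D = 9.565 V
V_2 = [(0.5909)(0) - (5)(-0.09091)]/D = 7.174 V
Power in each resistor, P = (ΔV)²/R:
  P_R1 = (10 - 9.565)²/2 = 0.09452 W
  P_R2 = (9.565 - 7.174)²/11 = 0.5198 W
  P_R3 = (7.174 - 0)²/33 = 1.56 W
P_total = P_R1 + P_R2 + P_R3 = 2.174 W

Final answer: 2.174 W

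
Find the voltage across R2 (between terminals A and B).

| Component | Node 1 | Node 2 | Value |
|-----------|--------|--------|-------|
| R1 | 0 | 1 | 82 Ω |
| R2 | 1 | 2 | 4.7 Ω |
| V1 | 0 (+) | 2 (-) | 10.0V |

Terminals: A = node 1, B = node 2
R1 and R2 are in series across V1 (node 0 → node 1 → node 2), and the output A–B is taken across R2, so this is a voltage divider.
Series current: I = V1/(R1 + R2) = 10/(82 + 4.7) = 10/86.7 = 0.1153 A
V_R2 = I × R2 = V1 × R2/(R1 + R2) = 10 × 4.7/86.7 = 0.5421 V

Final answer: 0.5421 V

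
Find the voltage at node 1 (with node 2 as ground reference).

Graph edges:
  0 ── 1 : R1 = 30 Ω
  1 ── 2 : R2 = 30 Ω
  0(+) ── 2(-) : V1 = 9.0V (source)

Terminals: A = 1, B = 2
Nodal analysis, taking node 2 as the 0 V reference.
Source V1 fixes V_0 = 9 V.
KCL at each unknown node (sum of currents leaving = 0; resistances in Ω):
  Node 1: (V_1 - 9)/30 + (V_1 - 0)/30 = 0
Collecting terms: 0.06667 × V_1 = 0.3  =>  V_1 = 4.5 V
The requested potential is V_1 = 4.5 V.

Final answer: V_1 = 4.5 V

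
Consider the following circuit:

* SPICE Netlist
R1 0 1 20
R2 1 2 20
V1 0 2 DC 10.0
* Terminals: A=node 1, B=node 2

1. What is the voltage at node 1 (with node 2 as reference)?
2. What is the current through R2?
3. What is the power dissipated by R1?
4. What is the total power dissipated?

Nodal analysis, taking node 2 as the 0 V reference.
Source V1 fixes V_0 = 10 V.
KCL at each unknown node (sum of currents leaving = 0; resistances in Ω):
  Node 1: (V_1 - 10)/20 + (V_1 - 0)/20 = 0
Collecting terms: 0.1 × V_1 = 0.5  =>  V_1 = 5 V
Part 1:
  Read off the nodal solution: V_1 = 5 V
Part 2:
  I_R2 = (V_1 - V_2)/R2 = (5 - 0)/20 = 0.25 A
  Magnitude: I_R2 = 0.25 A
Part 3:
  I_R1 = (V_0 - V_1)/R1 = (10 - 5)/20 = 0.25 A
  P_R1 = I_R1² × R1 = (0.25)² × 20 = 1.25 W
Part 4:
  Power in each resistor, P = (ΔV)²/R:
    P_R1 = (10 - 5)²/20 = 1.25 W
    P_R2 = (5 - 0)²/20 = 1.25 W
  P_total = P_R1 + P_R2 = 2.5 W

Final answers:
1. V_1 = 5 V
2. I_R2 = 0.25 A
3. P_R1 = 1.25 W
4. P_total = 2.5 W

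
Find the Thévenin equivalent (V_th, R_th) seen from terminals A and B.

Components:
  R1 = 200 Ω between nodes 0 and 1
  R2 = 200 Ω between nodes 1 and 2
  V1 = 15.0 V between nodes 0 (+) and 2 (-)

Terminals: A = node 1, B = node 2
Step 1 — V_th is the open-circuit voltage V_A - V_B (nothing connected across the terminals).
Nodal analysis, taking node 2 as the 0 V reference.
Source V1 fixes V_0 = 15 V.
KCL at each unknown node (sum of currents leaving = 0; resistances in Ω):
  Node 1: (V_1 - 15)/200 + (V_1 - 0)/200 = 0
Collecting terms: 0.01 × V_1 = 0.075  =>  V_1 = 7.5 V
V_th = V_1 - V_2 = 7.5 - 0 = 7.5 V
Step 2 — R_th: zero the source — replace V1 by a short circuit (node 2 merges into node 0) — and find the resistance seen between A (node 1) and B (node 0).
Reduce the network between node 1 (A) and node 0 (B) by series/parallel combination:
  Rp1 = R1 ‖ R2 (parallel, both between nodes 0 and 1) = 1/(1/200 + 1/200) = 100 Ω
R_th = 100 Ω

Final answer: V_th = 7.5 V, R_th = 100 Ω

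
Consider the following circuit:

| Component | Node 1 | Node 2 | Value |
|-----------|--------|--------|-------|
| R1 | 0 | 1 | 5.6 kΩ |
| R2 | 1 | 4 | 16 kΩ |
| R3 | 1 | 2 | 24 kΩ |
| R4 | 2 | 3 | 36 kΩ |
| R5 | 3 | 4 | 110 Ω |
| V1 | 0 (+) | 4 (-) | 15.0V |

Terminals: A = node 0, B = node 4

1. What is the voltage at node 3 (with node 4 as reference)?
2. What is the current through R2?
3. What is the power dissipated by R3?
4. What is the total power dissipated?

Nodal analysis, taking node 4 as the 0 V reference.
Source V1 fixes V_0 = 15 V.
KCL at each unknown node (sum of currents leaving = 0; resistances in Ω):
  Node 1: (V_1 - 15)/5600 + (V_1 - 0)/16000 + (V_1 - V_2)/24000 = 0
  Node 2: (V_2 - V_1)/24000 + (V_2 - V_3)/36000 = 0
  Node 3: (V_3 - V_2)/36000 + (V_3 - 0)/110 = 0
Collecting terms (coefficients in siemens):
  0.0002827·V_1 - 0.00004167·V_2 = 0.002679
  0.00006944·V_2 - 0.00004167·V_1 - 0.00002778·V_3 = 0
  0.009119·V_3 - 0.00002778·V_2 = 0
Solving these 3 simultaneous equations (Gaussian elimination) gives:
  V_1 = 10.39 V, V_2 = 6.244 V, V_3 = 0.01902 V
Part 1:
  Read off the nodal solution: V_3 = 0.01902 V
Part 2:
  I_R2 = (V_1 - V_4)/R2 = (10.39 - 0)/16000 = 0.0006496 A
  Magnitude: I_R2 = 0.0006496 A
Part 3:
  I_R3 = (V_1 - V_2)/R3 = (10.39 - 6.244)/24000 = 0.0001729 A
  P_R3 = I_R3² × R3 = (0.0001729)² × 24000 = 0.0007176 W
Part 4:
  Power in each resistor, P = (ΔV)²/R:
    P_R1 = (15 - 10.39)²/5600 = 0.003789 W
    P_R2 = (10.39 - 0)²/16000 = 0.006752 W
    P_R3 = (10.39 - 6.244)²/24000 = 0.0007176 W
    P_R4 = (6.244 - 0.01902)²/36000 = 0.001076 W
    P_R5 = (0.01902 - 0)²/110 = 0.000003289 W
  P_total = P_R1 + P_R2 + P_R3 + P_R4 + P_R5 = 0.01234 W

Final answers:
1. V_3 = 0.01902 V
2. I_R2 = 0.0006496 A
3. P_R3 = 0.0007176 W
4. P_total = 0.01234 W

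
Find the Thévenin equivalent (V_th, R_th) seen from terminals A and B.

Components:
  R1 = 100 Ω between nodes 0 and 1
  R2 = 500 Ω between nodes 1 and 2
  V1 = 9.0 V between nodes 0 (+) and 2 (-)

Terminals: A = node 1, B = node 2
Step 1 — V_th is the open-circuit voltage V_A - V_B (nothing connected across the terminals).
Nodal analysis, taking node 2 as the 0 V reference.
Source V1 fixes V_0 = 9 V.
KCL at each unknown node (sum of currents leaving = 0; resistances in Ω):
  Node 1: (V_1 - 9)/100 + (V_1 - 0)/500 = 0
Collecting terms: 0.012 × V_1 = 0.09  =>  V_1 = 7.5 V
V_th = V_1 - V_2 = 7.5 - 0 = 7.5 V
Step 2 — R_th: zero the source — replace V1 by a short circuit (node 2 merges into node 0) — and find the resistance seen between A (node 1) and B (node 0).
Reduce the network between node 1 (A) and node 0 (B) by series/parallel combination:
  Rp1 = R1 ‖ R2 (parallel, both between nodes 0 and 1) = 1/(1/100 + 1/500) = 83.33 Ω
R_th = 83.33 Ω

Final answer: V_th = 7.5 V, R_th = 83.33 Ω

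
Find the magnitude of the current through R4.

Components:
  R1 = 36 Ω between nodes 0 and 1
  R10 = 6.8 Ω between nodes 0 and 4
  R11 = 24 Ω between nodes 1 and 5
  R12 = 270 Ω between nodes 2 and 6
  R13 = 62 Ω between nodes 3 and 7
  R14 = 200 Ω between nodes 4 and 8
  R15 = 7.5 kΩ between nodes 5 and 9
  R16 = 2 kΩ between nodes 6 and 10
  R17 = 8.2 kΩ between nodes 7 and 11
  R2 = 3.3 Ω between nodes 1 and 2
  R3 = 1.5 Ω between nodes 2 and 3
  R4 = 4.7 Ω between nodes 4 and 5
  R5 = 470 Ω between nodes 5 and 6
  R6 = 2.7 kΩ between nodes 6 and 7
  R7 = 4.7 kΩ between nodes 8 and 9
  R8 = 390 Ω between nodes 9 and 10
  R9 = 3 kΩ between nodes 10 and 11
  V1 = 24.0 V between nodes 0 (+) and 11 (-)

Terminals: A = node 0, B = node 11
Nodal analysis, taking node 11 as the 0 V reference.
Source V1 fixes V_0 = 24 V.
KCL at each unknown node (sum of currents leaving = 0; resistances in Ω):
  Node 1: (V_1 - 24)/36 + (V_1 - V_2)/3.3 + (V_1 - V_5)/24 = 0
  Node 2: (V_2 - V_1)/3.3 + (V_2 - V_3)/1.5 + (V_2 - V_6)/270 = 0
  Node 3: (V_3 - V_2)/1.5 + (V_3 - V_7)/62 = 0
  Node 4: (V_4 - V_5)/4.7 + (V_4 - 24)/6.8 + (V_4 - V_8)/200 = 0
  Node 5: (V_5 - V_4)/4.7 + (V_5 - V_6)/470 + (V_5 - V_1)/24 + (V_5 - V_9)/7500 = 0
  Node 6: (V_6 - V_5)/470 + (V_6 - V_7)/2700 + (V_6 - V_2)/270 + (V_6 - V_10)/2000 = 0
  Node 7: (V_7 - V_6)/2700 + (V_7 - V_3)/62 + (V_7 - 0)/8200 = 0
  Node 8: (V_8 - V_9)/4700 + (V_8 - V_4)/200 = 0
  Node 9: (V_9 - V_8)/4700 + (V_9 - V_10)/390 + (V_9 - V_5)/7500 = 0
  Node 10: (V_10 - V_9)/390 + (V_10 - 0)/3000 + (V_10 - V_6)/2000 = 0
Collecting terms (coefficients in siemens):
  0.3725·V_1 - 0.303·V_2 - 0.04167·V_5 = 0.6667
  0.9734·V_2 - 0.303·V_1 - 0.6667·V_3 - 0.003704·V_6 = 0
  0.6828·V_3 - 0.6667·V_2 - 0.01613·V_7 = 0
  0.3648·V_4 - 0.2128·V_5 - 0.005·V_8 = 3.529
  0.2567·V_5 - 0.04167·V_1 - 0.2128·V_4 - 0.002128·V_6 - 0.0001333·V_9 = 0
  0.006702·V_6 - 0.003704·V_2 - 0.002128·V_5 - 0.0003704·V_7 - 0.0005·V_10 = 0
  0.01662·V_7 - 0.01613·V_3 - 0.0003704·V_6 = 0
  0.005213·V_8 - 0.005·V_4 - 0.0002128·V_9 = 0
  0.00291·V_9 - 0.0001333·V_5 - 0.0002128·V_8 - 0.002564·V_10 = 0
  0.003397·V_10 - 0.0005·V_6 - 0.002564·V_9 = 0
Solving these 10 simultaneous equations (Gaussian elimination) gives:
  V_1 = 23.89 V, V_2 = 23.88 V, V_3 = 23.87 V, V_4 = 23.96 V
  V_5 = 23.94 V, V_6 = 23.35 V, V_7 = 23.69 V, V_8 = 23.7 V
  V_9 = 17.48 V, V_10 = 16.63 V
I_R4 = (V_4 - V_5)/R4 = (23.96 - 23.94)/4.7 = 0.004168 A
|I_R4| = 0.004168 A

Final answer: |I_R4| = 0.004168 A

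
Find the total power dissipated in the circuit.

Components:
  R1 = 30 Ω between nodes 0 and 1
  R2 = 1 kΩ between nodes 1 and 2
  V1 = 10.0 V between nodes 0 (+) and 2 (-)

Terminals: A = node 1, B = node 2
Nodal analysis, taking node 2 as the 0 V reference.
Source V1 fixes V_0 = 10 V.
KCL at each unknown node (sum of currents leaving = 0; resistances in Ω):
  Node 1: (V_1 - 10)/30 + (V_1 - 0)/1000 = 0
Collecting terms: 0.03433 × V_1 = 0.3333  =>  V_1 = 9.709 V
Power in each resistor, P = (ΔV)²/R:
  P_R1 = (10 - 9.709)²/30 = 0.002828 W
  P_R2 = (9.709 - 0)²/1000 = 0.09426 W
P_total = P_R1 + P_R2 = 0.09709 W

Final answer: 0.09709 W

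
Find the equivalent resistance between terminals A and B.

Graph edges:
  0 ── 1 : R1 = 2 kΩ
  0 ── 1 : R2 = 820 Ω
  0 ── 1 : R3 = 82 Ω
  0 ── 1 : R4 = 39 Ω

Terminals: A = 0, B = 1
Reduce the network between node 0 (A) and node 1 (B) by series/parallel combination:
  Rp1 = R1 ‖ R2 ‖ R3 ‖ R4 (parallel, all between nodes 0 and 1) = 1/(1/2000 + 1/820 + 1/82 + 1/39) = 25.28 Ω
R_eq = 25.28 Ω

Final answer: 25.28 Ω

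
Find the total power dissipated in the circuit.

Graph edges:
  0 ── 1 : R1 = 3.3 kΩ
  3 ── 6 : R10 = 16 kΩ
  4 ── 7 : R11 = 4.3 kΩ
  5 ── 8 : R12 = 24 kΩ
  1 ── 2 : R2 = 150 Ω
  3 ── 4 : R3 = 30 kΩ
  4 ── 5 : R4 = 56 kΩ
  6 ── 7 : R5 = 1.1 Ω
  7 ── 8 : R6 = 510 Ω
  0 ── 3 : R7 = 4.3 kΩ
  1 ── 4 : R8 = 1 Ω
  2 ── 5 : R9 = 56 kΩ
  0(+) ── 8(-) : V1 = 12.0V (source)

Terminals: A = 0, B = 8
Nodal analysis, taking node 8 as the 0 V reference.
Source V1 fixes V_0 = 12 V.
KCL at each unknown node (sum of currents leaving = 0; resistances in Ω):
  Node 1: (V_1 - 12)/3300 + (V_1 - V_2)/150 + (V_1 - V_4)/1 = 0
  Node 2: (V_2 - V_1)/150 + (V_2 - V_5)/56000 = 0
  Node 3: (V_3 - V_4)/30000 + (V_3 - 12)/4300 + (V_3 - V_6)/16000 = 0
  Node 4: (V_4 - V_3)/30000 + (V_4 - V_5)/56000 + (V_4 - V_1)/1 + (V_4 - V_7)/4300 = 0
  Node 5: (V_5 - V_4)/56000 + (V_5 - V_2)/56000 + (V_5 - 0)/24000 = 0
  Node 6: (V_6 - V_7)/1.1 + (V_6 - V_3)/16000 = 0
  Node 7: (V_7 - V_6)/1.1 + (V_7 - 0)/510 + (V_7 - V_4)/4300 = 0
Collecting terms (coefficients in siemens):
  1.007·V_1 - 0.006667·V_2 - 1·V_4 = 0.003636
  0.006685·V_2 - 0.006667·V_1 - 0.00001786·V_5 = 0
  0.0003284·V_3 - 0.00003333·V_4 - 0.0000625·V_6 = 0.002791
  1·V_4 - 1·V_1 - 0.00003333·V_3 - 0.00001786·V_5 - 0.0002326·V_7 = 0
  0.00007738·V_5 - 0.00001786·V_2 - 0.00001786·V_4 = 0
  0.9092·V_6 - 0.0000625·V_3 - 0.9091·V_7 = 0
  0.9113·V_7 - 0.0002326·V_4 - 0.9091·V_6 = 0
Solving these 7 simultaneous equations (Gaussian elimination) gives:
  V_1 = 7.11 V, V_2 = 7.099 V, V_3 = 9.409 V, V_4 = 7.108 V
  V_5 = 3.279 V, V_6 = 0.994 V, V_7 = 0.9935 V
Power in each resistor, P = (ΔV)²/R:
  P_R1 = (12 - 7.11)²/3300 = 0.007247 W
  P_R2 = (7.11 - 7.099)²/150 = 0.0000006982 W
  P_R3 = (9.409 - 7.108)²/30000 = 0.0001764 W
  P_R4 = (7.108 - 3.279)²/56000 = 0.0002619 W
  P_R5 = (0.994 - 0.9935)²/1.1 = 0.0000003043 W
  P_R6 = (0.9935 - 0)²/510 = 0.001935 W
  P_R7 = (12 - 9.409)²/4300 = 0.001561 W
  P_R8 = (7.11 - 7.108)²/1 = 0.000001999 W
  P_R9 = (7.099 - 3.279)²/56000 = 0.0002607 W
  P_R10 = (9.409 - 0.994)²/16000 = 0.004426 W
  P_R11 = (7.108 - 0.9935)²/4300 = 0.008695 W
  P_R12 = (3.279 - 0)²/24000 = 0.0004479 W
P_total = P_R1 + P_R2 + P_R3 + P_R4 + P_R5 + P_R6 + P_R7 + P_R8 + P_R9 + P_R10 + P_R11 + P_R12 = 0.02501 W

Final answer: 0.02501 W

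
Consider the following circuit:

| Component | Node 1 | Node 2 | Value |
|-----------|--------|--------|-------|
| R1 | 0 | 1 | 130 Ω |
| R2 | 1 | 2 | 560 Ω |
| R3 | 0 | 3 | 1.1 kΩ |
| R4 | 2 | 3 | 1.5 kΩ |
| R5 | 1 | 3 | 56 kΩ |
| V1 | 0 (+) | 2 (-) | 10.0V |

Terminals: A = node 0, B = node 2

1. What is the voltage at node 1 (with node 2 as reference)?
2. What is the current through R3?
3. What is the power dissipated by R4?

Nodal analysis, taking node 2 as the 0 V reference.
Source V1 fixes V_0 = 10 V.
KCL at each unknown node (sum of currents leaving = 0; resistances in Ω):
  Node 1: (V_1 - 10)/130 + (V_1 - 0)/560 + (V_1 - V_3)/56000 = 0
  Node 3: (V_3 - 10)/1100 + (V_3 - 0)/1500 + (V_3 - V_1)/56000 = 0
Collecting terms (coefficients in siemens):
  0.009496·V_1 - 0.00001786·V_3 = 0.07692
  0.001594·V_3 - 0.00001786·V_1 = 0.009091
Determinant D = (0.009496)(0.001594) - (-0.00001786)(-0.00001786) = 0.00001513
V_1 = [(0.07692)(0.001594) - (-0.00001786)(0.009091)]/D = 8.112 V
V_3 = [(0.009496)(0.009091) - (0.07692)(-0.00001786)]/D = 5.795 V
Part 1:
  Read off the nodal solution: V_1 = 8.112 V
Part 2:
  I_R3 = (V_0 - V_3)/R3 = (10 - 5.795)/1100 = 0.003822 A
  Magnitude: I_R3 = 0.003822 A
Part 3:
  I_R4 = (V_2 - V_3)/R4 = (0 - 5.795)/1500 = -0.003864 A
  P_R4 = I_R4² × R4 = (-0.003864)² × 1500 = 0.02239 W

Final answers:
1. V_1 = 8.112 V
2. I_R3 = 0.003822 A
3. P_R4 = 0.02239 W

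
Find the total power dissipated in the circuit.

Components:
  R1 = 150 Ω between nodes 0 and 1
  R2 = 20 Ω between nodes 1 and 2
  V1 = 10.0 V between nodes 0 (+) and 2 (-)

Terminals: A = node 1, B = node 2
Nodal analysis, taking node 2 as the 0 V reference.
Source V1 fixes V_0 = 10 V.
KCL at each unknown node (sum of currents leaving = 0; resistances in Ω):
  Node 1: (V_1 - 10)/150 + (V_1 - 0)/20 = 0
Collecting terms: 0.05667 × V_1 = 0.06667  =>  V_1 = 1.176 V
Power in each resistor, P = (ΔV)²/R:
  P_R1 = (10 - 1.176)²/150 = 0.519 W
  P_R2 = (1.176 - 0)²/20 = 0.0692 W
P_total = P_R1 + P_R2 = 0.5882 W

Final answer: 0.5882 W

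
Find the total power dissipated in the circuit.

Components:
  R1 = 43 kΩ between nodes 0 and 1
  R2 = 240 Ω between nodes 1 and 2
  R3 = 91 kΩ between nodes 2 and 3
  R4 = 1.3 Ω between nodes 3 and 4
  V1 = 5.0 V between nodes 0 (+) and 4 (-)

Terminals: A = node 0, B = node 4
Nodal analysis, taking node 4 as the 0 V reference.
Source V1 fixes V_0 = 5 V.
KCL at each unknown node (sum of currents leaving = 0; resistances in Ω):
  Node 1: (V_1 - 5)/43000 + (V_1 - V_2)/240 = 0
  Node 2: (V_2 - V_1)/240 + (V_2 - V_3)/91000 = 0
  Node 3: (V_3 - V_2)/91000 + (V_3 - 0)/1.3 = 0
Collecting terms (coefficients in siemens):
  0.00419·V_1 - 0.004167·V_2 = 0.0001163
  0.004178·V_2 - 0.004167·V_1 - 0.00001099·V_3 = 0
  0.7692·V_3 - 0.00001099·V_2 = 0
Solving these 3 simultaneous equations (Gaussian elimination) gives:
  V_1 = 3.398 V, V_2 = 3.389 V, V_3 = 0.00004842 V
Power in each resistor, P = (ΔV)²/R:
  P_R1 = (5 - 3.398)²/43000 = 0.00005965 W
  P_R2 = (3.398 - 3.389)²/240 = 0.0000003329 W
  P_R3 = (3.389 - 0.00004842)²/91000 = 0.0001262 W
  P_R4 = (0.00004842 - 0)²/1.3 = 0.000000001803 W
P_total = P_R1 + P_R2 + P_R3 + P_R4 = 0.0001862 W

Final answer: 0.0001862 W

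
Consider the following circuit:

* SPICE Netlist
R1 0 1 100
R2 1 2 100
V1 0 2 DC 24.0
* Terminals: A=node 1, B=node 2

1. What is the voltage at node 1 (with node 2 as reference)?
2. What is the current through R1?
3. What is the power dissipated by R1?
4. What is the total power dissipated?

Nodal analysis, taking node 2 as the 0 V reference.
Source V1 fixes V_0 = 24 V.
KCL at each unknown node (sum of currents leaving = 0; resistances in Ω):
  Node 1: (V_1 - 24)/100 + (V_1 - 0)/100 = 0
Collecting terms: 0.02 × V_1 = 0.24  =>  V_1 = 12 V
Part 1:
  Read off the nodal solution: V_1 = 12 V
Part 2:
  I_R1 = (V_0 - V_1)/R1 = (24 - 12)/100 = 0.12 A
  Magnitude: I_R1 = 0.12 A
Part 3:
  I_R1 = (V_0 - V_1)/R1 = (24 - 12)/100 = 0.12 A
  P_R1 = I_R1² × R1 = (0.12)² × 100 = 1.44 W
Part 4:
  Power in each resistor, P = (ΔV)²/R:
    P_R1 = (24 - 12)²/100 = 1.44 W
    P_R2 = (12 - 0)²/100 = 1.44 W
  P_total = P_R1 + P_R2 = 2.88 W

Final answers:
1. V_1 = 12 V
2. I_R1 = 0.12 A
3. P_R1 = 1.44 W
4. P_total = 2.88 W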